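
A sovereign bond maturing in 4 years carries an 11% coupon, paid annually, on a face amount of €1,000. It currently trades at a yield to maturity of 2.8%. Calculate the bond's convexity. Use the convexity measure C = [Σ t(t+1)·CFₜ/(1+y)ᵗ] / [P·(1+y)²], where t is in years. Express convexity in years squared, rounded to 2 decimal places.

15.89

With y = 0.028:
  t   CF        PV=CF/(1+0.028)^t    t·PV        t(t+1)·PV
  1       110.00       107.0039       107.0039         214.0078
  2       110.00       104.0894       208.1788         624.5363
  3       110.00       101.2543       303.7628       1,215.0512
  4     1,110.00       993.9179     3,975.6717      19,878.3584
  Σ                  1,306.2655     4,594.6171      21,931.9537
P = 1,306.2655.
Convexity = Σ t(t+1)·PV / [P·(1+y)²] = 21,931.9537 / (1,306.2655 × 1.056784) = 15.88765.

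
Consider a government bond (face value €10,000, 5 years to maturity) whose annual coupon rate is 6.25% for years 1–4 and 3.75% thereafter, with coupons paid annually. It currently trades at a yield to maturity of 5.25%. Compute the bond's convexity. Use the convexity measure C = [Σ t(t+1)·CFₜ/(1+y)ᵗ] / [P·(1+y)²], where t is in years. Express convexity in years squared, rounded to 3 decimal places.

With y = 0.0525:
  t   CF        PV=CF/(1+0.0525)^t    t·PV        t(t+1)·PV
  1       625.00       593.8242       593.8242       1,187.6485
  2       625.00       564.2035     1,128.4071       3,385.2213
  3       625.00       536.0604     1,608.1811       6,432.7245
  4       625.00       509.3210     2,037.2841      10,186.4204
  5    10,375.00     8,032.9966    40,164.9830     240,989.8978
  Σ                 10,236.4058    45,532.6795     262,181.9124
P = 10,236.4058.
Convexity = Σ t(t+1)·PV / [P·(1+y)²] = 262,181.9124 / (10,236.4058 × 1.107756) = 23.12123.

23.121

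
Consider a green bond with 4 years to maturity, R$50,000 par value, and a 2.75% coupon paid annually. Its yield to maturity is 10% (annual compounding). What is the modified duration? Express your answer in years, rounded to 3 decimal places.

3.470 years

Periodic yield y = 0.1. First find Macaulay duration:
  t   CF        PV=CF/(1+0.1)^t    t·PV
  1     1,375.00     1,250.0000     1,250.0000
  2     1,375.00     1,136.3636     2,272.7273
  3     1,375.00     1,033.0579     3,099.1736
  4    51,375.00    35,089.8163   140,359.2651
  Σ                 38,509.2378   146,981.1659
P = 38,509.2378; Macaulay duration = 146,981.1659 / 38,509.2378 = 3.81678 years.
Modified duration = D_Mac / (1 + y) = 3.81678 / 1.1 = 3.46980 years.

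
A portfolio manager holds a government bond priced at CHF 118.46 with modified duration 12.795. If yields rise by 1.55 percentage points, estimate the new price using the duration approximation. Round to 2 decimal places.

Duration approximation: ΔP/P ≈ -D_mod · Δy = -12.795 × (+0.0155) = -0.1983225.
New price ≈ 118.46 × (1 - 0.1983225) = 94.96671665.

CHF 94.97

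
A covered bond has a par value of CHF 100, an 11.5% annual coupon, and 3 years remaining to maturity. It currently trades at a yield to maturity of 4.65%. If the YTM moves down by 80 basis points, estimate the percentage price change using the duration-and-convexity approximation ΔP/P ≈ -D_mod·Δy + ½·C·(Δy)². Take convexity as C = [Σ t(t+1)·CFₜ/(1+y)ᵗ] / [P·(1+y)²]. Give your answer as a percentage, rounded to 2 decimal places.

+2.12%

With y = 0.0465:
  t   CF        PV=CF/(1+0.0465)^t    t·PV        t(t+1)·PV
  1        11.50        10.9890        10.9890          21.9780
  2        11.50        10.5007        21.0015          63.0044
  3       111.50        97.2875       291.8626       1,167.4503
  Σ                    118.7773       323.8530       1,252.4327
P = 118.7773; D_Mac = 2.72656 yrs; D_mod = 2.60541 yrs; C = 9.62814.
Duration effect: -2.60541 × (-0.008) = +0.020843
Convexity effect: 0.5 × 9.62814 × (-0.008)² = +0.0003081
ΔP/P ≈ +0.020843 + 0.0003081 = +0.021151 = +2.1151%.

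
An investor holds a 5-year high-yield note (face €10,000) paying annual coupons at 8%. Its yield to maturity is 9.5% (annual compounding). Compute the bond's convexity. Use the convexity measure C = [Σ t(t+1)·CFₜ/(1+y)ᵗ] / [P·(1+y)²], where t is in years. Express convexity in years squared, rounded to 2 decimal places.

20.33

With y = 0.095:
  t   CF        PV=CF/(1+0.095)^t    t·PV        t(t+1)·PV
  1       800.00       730.5936       730.5936       1,461.1872
  2       800.00       667.2088     1,334.4175       4,003.2526
  3       800.00       609.3231     1,827.9692       7,311.8770
  4       800.00       556.4594     2,225.8377      11,129.1887
  5    10,800.00     6,860.4588    34,302.2939     205,813.7636
  Σ                  9,424.0437    40,421.1121     229,719.2691
P = 9,424.0437.
Convexity = Σ t(t+1)·PV / [P·(1+y)²] = 229,719.2691 / (9,424.0437 × 1.199025) = 20.32974.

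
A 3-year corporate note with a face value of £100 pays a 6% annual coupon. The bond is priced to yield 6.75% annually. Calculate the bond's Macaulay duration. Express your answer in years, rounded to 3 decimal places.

Periodic yield y = 0.0675. Discount each cash flow and weight by its year:
  t   CF        PV=CF/(1+0.0675)^t    t·PV
  1         6.00         5.6206         5.6206
  2         6.00         5.2652        10.5304
  3       106.00        87.1369       261.4108
  Σ                     98.0227       277.5618
Price P = Σ PV = 98.0227.
Macaulay duration = Σ(t·PV) / P = 277.5618 / 98.0227 = 2.83161 years.

2.832 years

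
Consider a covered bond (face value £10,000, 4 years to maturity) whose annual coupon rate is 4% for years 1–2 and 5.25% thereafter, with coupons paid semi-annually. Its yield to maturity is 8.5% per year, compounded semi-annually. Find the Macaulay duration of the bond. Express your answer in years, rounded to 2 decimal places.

Periodic yield y = 0.0425. Discount each cash flow and weight by its period:
  t   CF        PV=CF/(1+0.0425)^t    t·PV
  1       200.00       191.8465       191.8465
  2       200.00       184.0254       368.0509
  3       200.00       176.5232       529.5696
  4       200.00       169.3268       677.3073
  5       262.50       213.1812     1,065.9062
  6       262.50       204.4904     1,226.9424
  7       262.50       196.1539     1,373.0770
  8    10,262.50     7,356.0498    58,848.3984
  Σ                  8,691.5973    64,281.0984
Price P = Σ PV = 8,691.5973.
Macaulay duration = Σ(t·PV) / P = 64,281.0984 / 8,691.5973 = 7.39578 half-year periods.
In years: 7.39578 / 2 = 3.69789 years.

3.70 years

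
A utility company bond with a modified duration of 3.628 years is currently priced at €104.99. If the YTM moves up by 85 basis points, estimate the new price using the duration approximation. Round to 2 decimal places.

Duration approximation: ΔP/P ≈ -D_mod · Δy = -3.628 × (+0.0085) = -0.030838.
New price ≈ 104.99 × (1 - 0.030838) = 101.75231838.

€101.75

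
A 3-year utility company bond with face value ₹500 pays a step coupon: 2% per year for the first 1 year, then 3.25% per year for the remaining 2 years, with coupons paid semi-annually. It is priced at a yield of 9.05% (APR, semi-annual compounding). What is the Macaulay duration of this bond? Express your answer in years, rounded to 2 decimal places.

2.90 years

Periodic yield y = 0.04525. Discount each cash flow and weight by its period:
  t   CF        PV=CF/(1+0.04525)^t    t·PV
  1        5.000         4.7835         4.7835
  2        5.000         4.5765         9.1529
  3        8.125         7.1148        21.3444
  4        8.125         6.8068        27.2272
  5        8.125         6.5121        32.5606
  6      508.125       389.6274     2,337.7645
  Σ                    419.4211     2,432.8331
Price P = Σ PV = 419.4211.
Macaulay duration = Σ(t·PV) / P = 2,432.8331 / 419.4211 = 5.80045 half-year periods.
In years: 5.80045 / 2 = 2.90023 years.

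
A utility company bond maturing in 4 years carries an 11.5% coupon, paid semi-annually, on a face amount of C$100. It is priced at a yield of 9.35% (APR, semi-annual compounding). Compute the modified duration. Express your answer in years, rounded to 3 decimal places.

Periodic yield y = 0.04675. First find Macaulay duration:
  t   CF        PV=CF/(1+0.04675)^t    t·PV
  1         5.75         5.4932         5.4932
  2         5.75         5.2479        10.4957
  3         5.75         5.0135        15.0404
  4         5.75         4.7896        19.1583
  5         5.75         4.5757        22.8783
  6         5.75         4.3713        26.2278
  7         5.75         4.1761        29.2324
  8       105.75        73.3731       586.9845
  Σ                    107.0402       715.5105
P = 107.0402; Macaulay duration = 715.5105 / 107.0402 = 6.68451 half-year periods = 3.34225 years.
Modified duration = D_Mac / (1 + y) = 3.34225 / 1.04675 = 3.19298 years.

3.193 years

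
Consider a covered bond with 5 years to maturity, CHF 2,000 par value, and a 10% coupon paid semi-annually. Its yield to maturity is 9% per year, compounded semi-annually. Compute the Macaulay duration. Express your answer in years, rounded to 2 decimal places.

Periodic yield y = 0.045. Discount each cash flow and weight by its period:
  t   CF        PV=CF/(1+0.045)^t    t·PV
  1       100.00        95.6938        95.6938
  2       100.00        91.5730       183.1460
  3       100.00        87.6297       262.8890
  4       100.00        83.8561       335.4245
  5       100.00        80.2451       401.2255
  6       100.00        76.7896       460.7374
  7       100.00        73.4828       514.3799
  8       100.00        70.3185       562.5481
  9       100.00        67.2904       605.6140
  10    2,100.00     1,352.2481    13,522.4813
  Σ                  2,079.1272    16,944.1396
Price P = Σ PV = 2,079.1272.
Macaulay duration = Σ(t·PV) / P = 16,944.1396 / 2,079.1272 = 8.14964 half-year periods.
In years: 8.14964 / 2 = 4.07482 years.

4.07 years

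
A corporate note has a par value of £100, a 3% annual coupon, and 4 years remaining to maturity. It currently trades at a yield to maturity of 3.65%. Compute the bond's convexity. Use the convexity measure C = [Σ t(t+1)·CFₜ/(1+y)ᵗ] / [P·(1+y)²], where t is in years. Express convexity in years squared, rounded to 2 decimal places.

With y = 0.0365:
  t   CF        PV=CF/(1+0.0365)^t    t·PV        t(t+1)·PV
  1         3.00         2.8944         2.8944           5.7887
  2         3.00         2.7924         5.5849          16.7546
  3         3.00         2.6941         8.0823          32.3292
  4       103.00        89.2401       356.9604       1,784.8018
  Σ                     97.6210       373.5219       1,839.6743
P = 97.6210.
Convexity = Σ t(t+1)·PV / [P·(1+y)²] = 1,839.6743 / (97.6210 × 1.074332) = 17.54120.

17.54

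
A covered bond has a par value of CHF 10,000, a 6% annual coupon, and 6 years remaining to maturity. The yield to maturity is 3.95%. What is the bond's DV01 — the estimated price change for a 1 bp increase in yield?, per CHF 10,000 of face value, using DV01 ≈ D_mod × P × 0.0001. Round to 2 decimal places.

CHF 5.60

Periodic yield y = 0.0395.
  t   CF        PV=CF/(1+0.0395)^t    t·PV
  1       600.00       577.2006       577.2006
  2       600.00       555.2675     1,110.5350
  3       600.00       534.1679     1,602.5036
  4       600.00       513.8700     2,055.4801
  5       600.00       494.3434     2,471.7172
  6    10,600.00     8,401.5401    50,409.2404
  Σ                 11,076.3895    58,226.6770
P = 11,076.3895; D_Mac = 5.25683 yrs; D_mod = 5.05707 yrs.
DV01 ≈ 5.05707 × 11,076.3895 × 0.0001 = 5.601412.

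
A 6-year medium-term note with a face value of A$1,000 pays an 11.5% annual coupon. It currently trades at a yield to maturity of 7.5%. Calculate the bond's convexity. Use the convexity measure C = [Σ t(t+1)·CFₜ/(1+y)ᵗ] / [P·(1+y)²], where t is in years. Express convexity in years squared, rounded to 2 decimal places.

With y = 0.075:
  t   CF        PV=CF/(1+0.075)^t    t·PV        t(t+1)·PV
  1       115.00       106.9767       106.9767         213.9535
  2       115.00        99.5133       199.0265         597.0795
  3       115.00        92.5705       277.7114       1,110.8456
  4       115.00        86.1121       344.4482       1,722.2412
  5       115.00        80.1042       400.5212       2,403.1273
  6     1,115.00       722.4771     4,334.8626      30,344.0379
  Σ                  1,187.7539     5,663.5467      36,391.2850
P = 1,187.7539.
Convexity = Σ t(t+1)·PV / [P·(1+y)²] = 36,391.2850 / (1,187.7539 × 1.155625) = 26.51270.

26.51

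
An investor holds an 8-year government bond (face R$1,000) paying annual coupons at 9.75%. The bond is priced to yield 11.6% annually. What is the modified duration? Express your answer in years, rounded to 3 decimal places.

Periodic yield y = 0.116. First find Macaulay duration:
  t   CF        PV=CF/(1+0.116)^t    t·PV
  1        97.50        87.3656        87.3656
  2        97.50        78.2846       156.5692
  3        97.50        70.1475       210.4424
  4        97.50        62.8562       251.4246
  5        97.50        56.3227       281.6136
  6        97.50        50.4684       302.8103
  7        97.50        45.2226       316.5580
  8     1,097.50       456.1325     3,649.0596
  Σ                    906.7999     5,255.8434
P = 906.7999; Macaulay duration = 5,255.8434 / 906.7999 = 5.79603 years.
Modified duration = D_Mac / (1 + y) = 5.79603 / 1.116 = 5.19358 years.

5.194 years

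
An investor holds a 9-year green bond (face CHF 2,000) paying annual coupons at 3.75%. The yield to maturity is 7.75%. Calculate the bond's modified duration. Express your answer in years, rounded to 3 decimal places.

Periodic yield y = 0.0775. First find Macaulay duration:
  t   CF        PV=CF/(1+0.0775)^t    t·PV
  1        75.00        69.6056        69.6056
  2        75.00        64.5991       129.1983
  3        75.00        59.9528       179.8584
  4        75.00        55.6406       222.5626
  5        75.00        51.6386       258.1932
  6        75.00        47.9245       287.5470
  7        75.00        44.4775       311.3425
  8        75.00        41.2784       330.2273
  9     2,075.00     1,059.8944     9,539.0495
  Σ                  1,495.0116    11,327.5843
P = 1,495.0116; Macaulay duration = 11,327.5843 / 1,495.0116 = 7.57692 years.
Modified duration = D_Mac / (1 + y) = 7.57692 / 1.0775 = 7.03195 years.

7.032 years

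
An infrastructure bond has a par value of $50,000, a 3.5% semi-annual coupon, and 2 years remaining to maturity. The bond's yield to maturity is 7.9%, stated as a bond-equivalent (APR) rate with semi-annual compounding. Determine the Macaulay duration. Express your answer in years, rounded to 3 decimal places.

Periodic yield y = 0.0395. Discount each cash flow and weight by its period:
  t   CF        PV=CF/(1+0.0395)^t    t·PV
  1       875.00       841.7508       841.7508
  2       875.00       809.7651     1,619.5302
  3       875.00       778.9948     2,336.9845
  4    50,875.00    43,571.8949   174,287.5797
  Σ                 46,002.4057   179,085.8452
Price P = Σ PV = 46,002.4057.
Macaulay duration = Σ(t·PV) / P = 179,085.8452 / 46,002.4057 = 3.89297 half-year periods.
In years: 3.89297 / 2 = 1.94648 years.

1.946 years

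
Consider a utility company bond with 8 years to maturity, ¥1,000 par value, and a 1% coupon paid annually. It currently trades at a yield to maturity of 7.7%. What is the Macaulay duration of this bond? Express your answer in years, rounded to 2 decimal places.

Periodic yield y = 0.077. Discount each cash flow and weight by its year:
  t   CF        PV=CF/(1+0.077)^t    t·PV
  1        10.00         9.2851         9.2851
  2        10.00         8.6212        17.2424
  3        10.00         8.0048        24.0145
  4        10.00         7.4325        29.7302
  5        10.00         6.9012        34.5058
  6        10.00         6.4078        38.4465
  7        10.00         5.9496        41.6474
  8     1,010.00       557.9506     4,463.6048
  Σ                    610.5528     4,658.4767
Price P = Σ PV = 610.5528.
Macaulay duration = Σ(t·PV) / P = 4,658.4767 / 610.5528 = 7.62993 years.

7.63 years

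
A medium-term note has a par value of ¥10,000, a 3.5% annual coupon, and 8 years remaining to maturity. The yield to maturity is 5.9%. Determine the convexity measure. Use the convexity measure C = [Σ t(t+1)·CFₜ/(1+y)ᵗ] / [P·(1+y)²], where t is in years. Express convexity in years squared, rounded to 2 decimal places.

With y = 0.059:
  t   CF        PV=CF/(1+0.059)^t    t·PV        t(t+1)·PV
  1       350.00       330.5005       330.5005         661.0009
  2       350.00       312.0873       624.1746       1,872.5239
  3       350.00       294.7000       884.1001       3,536.4002
  4       350.00       278.2814     1,113.1257       5,565.6283
  5       350.00       262.7775     1,313.8877       7,883.3262
  6       350.00       248.1374     1,488.8246      10,421.7722
  7       350.00       234.3130     1,640.1908      13,121.5262
  8    10,350.00     6,542.9360    52,343.4876     471,091.3884
  Σ                  8,503.7331    59,738.2915     514,153.5663
P = 8,503.7331.
Convexity = Σ t(t+1)·PV / [P·(1+y)²] = 514,153.5663 / (8,503.7331 × 1.121481) = 53.91273.

53.91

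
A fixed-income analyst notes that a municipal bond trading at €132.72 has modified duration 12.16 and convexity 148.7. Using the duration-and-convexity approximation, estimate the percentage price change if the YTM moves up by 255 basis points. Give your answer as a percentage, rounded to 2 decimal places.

Duration effect: -D_mod·Δy = -12.16 × (+0.0255) = -0.310080
Convexity effect: ½·C·(Δy)² = 0.5 × 148.7 × (0.0255)² = +0.0483460875
ΔP/P ≈ -0.310080 + 0.0483460875 = -0.2617339125
= -26.17339125%.

-26.17%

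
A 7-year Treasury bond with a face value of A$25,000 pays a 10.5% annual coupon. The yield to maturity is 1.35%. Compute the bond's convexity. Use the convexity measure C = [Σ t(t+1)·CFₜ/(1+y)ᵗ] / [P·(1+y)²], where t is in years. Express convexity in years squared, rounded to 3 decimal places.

40.808

With y = 0.0135:
  t   CF        PV=CF/(1+0.0135)^t    t·PV        t(t+1)·PV
  1     2,625.00     2,590.0345     2,590.0345       5,180.0691
  2     2,625.00     2,555.5348     5,111.0696      15,333.2089
  3     2,625.00     2,521.4946     7,564.4839      30,257.9356
  4     2,625.00     2,487.9079     9,951.6315      49,758.1576
  5     2,625.00     2,454.7685    12,273.8425      73,643.0552
  6     2,625.00     2,422.0706    14,532.4233     101,726.9632
  7    27,625.00    25,149.8857   176,049.1998   1,408,393.5987
  Σ                 40,181.6966   228,072.6853   1,684,292.9883
P = 40,181.6966.
Convexity = Σ t(t+1)·PV / [P·(1+y)²] = 1,684,292.9883 / (40,181.6966 × 1.027182) = 40.80768.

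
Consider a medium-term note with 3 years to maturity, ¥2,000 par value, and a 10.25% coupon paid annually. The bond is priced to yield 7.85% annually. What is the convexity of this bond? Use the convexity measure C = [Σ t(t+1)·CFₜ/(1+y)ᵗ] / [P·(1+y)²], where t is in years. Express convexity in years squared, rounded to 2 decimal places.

9.12

With y = 0.0785:
  t   CF        PV=CF/(1+0.0785)^t    t·PV        t(t+1)·PV
  1       205.00       190.0788       190.0788         380.1576
  2       205.00       176.2437       352.4874       1,057.4621
  3     2,205.00     1,757.7137     5,273.1412      21,092.5648
  Σ                  2,124.0362     5,815.7074      22,530.1845
P = 2,124.0362.
Convexity = Σ t(t+1)·PV / [P·(1+y)²] = 22,530.1845 / (2,124.0362 × 1.163162) = 9.11932.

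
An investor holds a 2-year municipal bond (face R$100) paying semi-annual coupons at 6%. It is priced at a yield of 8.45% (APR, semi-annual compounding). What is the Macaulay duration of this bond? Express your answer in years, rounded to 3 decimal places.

Periodic yield y = 0.04225. Discount each cash flow and weight by its period:
  t   CF        PV=CF/(1+0.04225)^t    t·PV
  1         3.00         2.8784         2.8784
  2         3.00         2.7617         5.5234
  3         3.00         2.6498         7.9493
  4       103.00        87.2870       349.1480
  Σ                     95.5769       365.4991
Price P = Σ PV = 95.5769.
Macaulay duration = Σ(t·PV) / P = 365.4991 / 95.5769 = 3.82414 half-year periods.
In years: 3.82414 / 2 = 1.91207 years.

1.912 years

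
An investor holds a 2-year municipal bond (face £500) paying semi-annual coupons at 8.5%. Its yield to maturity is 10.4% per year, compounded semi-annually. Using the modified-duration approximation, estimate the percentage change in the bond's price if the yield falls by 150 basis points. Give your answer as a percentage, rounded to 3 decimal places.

Periodic yield y = 0.052. Modified duration first:
  t   CF        PV=CF/(1+0.052)^t    t·PV
  1        21.25        20.1996        20.1996
  2        21.25        19.2012        38.4023
  3        21.25        18.2521        54.7562
  4       521.25       425.5819     1,702.3274
  Σ                    483.2347     1,815.6855
P = 483.2347; D_Mac = 3.75736 half-year periods = 1.87868 yrs; D_mod = 1.87868/(1+0.052) = 1.78582 yrs.
ΔP/P ≈ -D_mod · Δy = -1.78582 × (-0.015) = +0.026787 = +2.6787%.

+2.679%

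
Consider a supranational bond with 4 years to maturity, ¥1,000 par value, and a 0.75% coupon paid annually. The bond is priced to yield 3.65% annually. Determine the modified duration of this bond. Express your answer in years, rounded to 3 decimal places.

Periodic yield y = 0.0365. First find Macaulay duration:
  t   CF        PV=CF/(1+0.0365)^t    t·PV
  1         7.50         7.2359         7.2359
  2         7.50         6.9811        13.9622
  3         7.50         6.7352        20.2057
  4     1,007.50       872.9067     3,491.6268
  Σ                    893.8589     3,533.0306
P = 893.8589; Macaulay duration = 3,533.0306 / 893.8589 = 3.95256 years.
Modified duration = D_Mac / (1 + y) = 3.95256 / 1.0365 = 3.81337 years.

3.813 years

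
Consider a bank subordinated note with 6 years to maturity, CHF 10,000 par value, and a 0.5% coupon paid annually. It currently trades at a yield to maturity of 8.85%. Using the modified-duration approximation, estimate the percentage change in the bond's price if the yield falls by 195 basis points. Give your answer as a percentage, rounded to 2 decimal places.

+10.57%

Periodic yield y = 0.0885. Modified duration first:
  t   CF        PV=CF/(1+0.0885)^t    t·PV
  1        50.00        45.9348        45.9348
  2        50.00        42.2001        84.4001
  3        50.00        38.7690       116.3070
  4        50.00        35.6169       142.4677
  5        50.00        32.7211       163.6055
  6    10,050.00     6,042.2051    36,253.2305
  Σ                  6,237.4469    36,805.9455
P = 6,237.4469; D_Mac = 5.90080 yrs; D_mod = 5.90080/(1+0.0885) = 5.42104 yrs.
ΔP/P ≈ -D_mod · Δy = -5.42104 × (-0.0195) = +0.105710 = +10.5710%.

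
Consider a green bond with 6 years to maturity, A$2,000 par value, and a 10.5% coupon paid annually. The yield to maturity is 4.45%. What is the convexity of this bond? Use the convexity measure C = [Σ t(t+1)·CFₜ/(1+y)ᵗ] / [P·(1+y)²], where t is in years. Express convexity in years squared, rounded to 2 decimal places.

29.28

With y = 0.0445:
  t   CF        PV=CF/(1+0.0445)^t    t·PV        t(t+1)·PV
  1       210.00       201.0531       201.0531         402.1063
  2       210.00       192.4874       384.9749       1,154.9247
  3       210.00       184.2867       552.8601       2,211.4402
  4       210.00       176.4353       705.7413       3,528.7063
  5       210.00       168.9184       844.5922       5,067.5533
  6     2,210.00     1,701.9297    10,211.5780      71,481.0459
  Σ                  2,625.1107    12,900.7995      83,845.7767
P = 2,625.1107.
Convexity = Σ t(t+1)·PV / [P·(1+y)²] = 83,845.7767 / (2,625.1107 × 1.090980) = 29.27633.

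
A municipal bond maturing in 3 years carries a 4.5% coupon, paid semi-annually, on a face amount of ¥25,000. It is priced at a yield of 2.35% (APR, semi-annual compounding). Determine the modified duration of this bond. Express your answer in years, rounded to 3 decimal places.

Periodic yield y = 0.01175. First find Macaulay duration:
  t   CF        PV=CF/(1+0.01175)^t    t·PV
  1       562.50       555.9674       555.9674
  2       562.50       549.5106     1,099.0213
  3       562.50       543.1289     1,629.3866
  4       562.50       536.8212     2,147.2849
  5       562.50       530.5868     2,652.9341
  6    25,562.50    23,832.1952   142,993.1711
  Σ                 26,548.2101   151,077.7653
P = 26,548.2101; Macaulay duration = 151,077.7653 / 26,548.2101 = 5.69069 half-year periods = 2.84535 years.
Modified duration = D_Mac / (1 + y) = 2.84535 / 1.01175 = 2.81230 years.

2.812 years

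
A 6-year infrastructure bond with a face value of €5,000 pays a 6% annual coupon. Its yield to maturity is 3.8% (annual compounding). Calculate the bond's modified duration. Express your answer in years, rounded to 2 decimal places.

Periodic yield y = 0.038. First find Macaulay duration:
  t   CF        PV=CF/(1+0.038)^t    t·PV
  1       300.00       289.0173       289.0173
  2       300.00       278.4367       556.8735
  3       300.00       268.2435       804.7305
  4       300.00       258.4234     1,033.6936
  5       300.00       248.9628     1,244.8141
  6     5,300.00     4,237.3247    25,423.9484
  Σ                  5,580.4085    29,353.0774
P = 5,580.4085; Macaulay duration = 29,353.0774 / 5,580.4085 = 5.26002 years.
Modified duration = D_Mac / (1 + y) = 5.26002 / 1.038 = 5.06746 years.

5.07 years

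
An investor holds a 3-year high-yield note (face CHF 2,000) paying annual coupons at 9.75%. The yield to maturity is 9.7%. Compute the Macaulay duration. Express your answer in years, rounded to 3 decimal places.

2.742 years

Periodic yield y = 0.097. Discount each cash flow and weight by its year:
  t   CF        PV=CF/(1+0.097)^t    t·PV
  1       195.00       177.7575       177.7575
  2       195.00       162.0397       324.0793
  3     2,195.00     1,662.7029     4,988.1086
  Σ                  2,002.5000     5,489.9454
Price P = Σ PV = 2,002.5000.
Macaulay duration = Σ(t·PV) / P = 5,489.9454 / 2,002.5000 = 2.74155 years.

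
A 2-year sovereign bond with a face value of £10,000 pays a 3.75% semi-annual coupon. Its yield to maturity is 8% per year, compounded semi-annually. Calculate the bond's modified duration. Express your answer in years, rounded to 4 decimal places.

Periodic yield y = 0.04. First find Macaulay duration:
  t   CF        PV=CF/(1+0.04)^t    t·PV
  1       187.50       180.2885       180.2885
  2       187.50       173.3543       346.7086
  3       187.50       166.6868       500.0605
  4    10,187.50     8,708.3177    34,833.2708
  Σ                  9,228.6473    35,860.3283
P = 9,228.6473; Macaulay duration = 35,860.3283 / 9,228.6473 = 3.88576 half-year periods = 1.94288 years.
Modified duration = D_Mac / (1 + y) = 1.94288 / 1.04 = 1.86815 years.

1.8682 years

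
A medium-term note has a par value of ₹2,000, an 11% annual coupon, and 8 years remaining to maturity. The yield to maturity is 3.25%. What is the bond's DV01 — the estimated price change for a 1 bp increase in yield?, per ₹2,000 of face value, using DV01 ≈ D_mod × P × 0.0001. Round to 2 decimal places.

₹1.84

Periodic yield y = 0.0325.
  t   CF        PV=CF/(1+0.0325)^t    t·PV
  1       220.00       213.0751       213.0751
  2       220.00       206.3681       412.7362
  3       220.00       199.8722       599.6167
  4       220.00       193.5809       774.3235
  5       220.00       187.4875       937.4376
  6       220.00       181.5860     1,089.5159
  7       220.00       175.8702     1,231.0914
  8     2,220.00     1,718.8283    13,750.6263
  Σ                  3,076.6683    19,008.4227
P = 3,076.6683; D_Mac = 6.17825 yrs; D_mod = 5.98378 yrs.
DV01 ≈ 5.98378 × 3,076.6683 × 0.0001 = 1.841009.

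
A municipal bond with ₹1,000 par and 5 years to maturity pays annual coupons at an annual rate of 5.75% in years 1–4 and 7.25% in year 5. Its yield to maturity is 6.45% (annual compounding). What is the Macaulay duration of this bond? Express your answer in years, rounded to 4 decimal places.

4.4822 years

Periodic yield y = 0.0645. Discount each cash flow and weight by its year:
  t   CF        PV=CF/(1+0.0645)^t    t·PV
  1        57.50        54.0160        54.0160
  2        57.50        50.7430       101.4861
  3        57.50        47.6684       143.0053
  4        57.50        44.7801       179.1205
  5     1,072.50       784.6373     3,923.1867
  Σ                    981.8449     4,400.8145
Price P = Σ PV = 981.8449.
Macaulay duration = Σ(t·PV) / P = 4,400.8145 / 981.8449 = 4.48219 years.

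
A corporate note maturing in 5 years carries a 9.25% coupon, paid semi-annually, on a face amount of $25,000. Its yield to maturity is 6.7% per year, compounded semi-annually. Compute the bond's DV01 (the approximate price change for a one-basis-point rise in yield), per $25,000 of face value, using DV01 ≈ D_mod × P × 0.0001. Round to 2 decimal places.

$11.15

Periodic yield y = 0.0335.
  t   CF        PV=CF/(1+0.0335)^t    t·PV
  1     1,156.25     1,118.7712     1,118.7712
  2     1,156.25     1,082.5072     2,165.0144
  3     1,156.25     1,047.4187     3,142.2560
  4     1,156.25     1,013.4675     4,053.8700
  5     1,156.25       980.6168     4,903.0841
  6     1,156.25       948.8310     5,692.9859
  7     1,156.25       918.0755     6,426.5282
  8     1,156.25       888.3168     7,106.5348
  9     1,156.25       859.5228     7,735.7055
  10   26,156.25    18,813.5465   188,135.4645
  Σ                 27,671.0739   230,480.2145
P = 27,671.0739; D_Mac = 8.32928 half-year periods = 4.16464 yrs; D_mod = 4.02965 yrs.
DV01 ≈ 4.02965 × 27,671.0739 × 0.0001 = 11.150470.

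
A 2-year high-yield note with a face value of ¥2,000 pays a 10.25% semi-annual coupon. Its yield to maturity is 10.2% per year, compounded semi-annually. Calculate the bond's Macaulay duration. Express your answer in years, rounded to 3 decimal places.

1.859 years

Periodic yield y = 0.051. Discount each cash flow and weight by its period:
  t   CF        PV=CF/(1+0.051)^t    t·PV
  1       102.50        97.5262        97.5262
  2       102.50        92.7937       185.5874
  3       102.50        88.2909       264.8726
  4     2,102.50     1,723.1582     6,892.6326
  Σ                  2,001.7689     7,440.6187
Price P = Σ PV = 2,001.7689.
Macaulay duration = Σ(t·PV) / P = 7,440.6187 / 2,001.7689 = 3.71702 half-year periods.
In years: 3.71702 / 2 = 1.85851 years.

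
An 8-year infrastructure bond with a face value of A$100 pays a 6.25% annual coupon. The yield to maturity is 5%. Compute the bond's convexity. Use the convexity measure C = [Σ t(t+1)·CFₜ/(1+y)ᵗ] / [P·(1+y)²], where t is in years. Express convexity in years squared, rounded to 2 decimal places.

50.21

With y = 0.05:
  t   CF        PV=CF/(1+0.05)^t    t·PV        t(t+1)·PV
  1         6.25         5.9524         5.9524          11.9048
  2         6.25         5.6689        11.3379          34.0136
  3         6.25         5.3990        16.1970          64.7878
  4         6.25         5.1419        20.5676         102.8378
  5         6.25         4.8970        24.4852         146.9112
  6         6.25         4.6638        27.9831         195.8815
  7         6.25         4.4418        31.0923         248.7385
  8       106.25        71.9142       575.3135       5,177.8211
  Σ                    108.0790       712.9288       5,982.8963
P = 108.0790.
Convexity = Σ t(t+1)·PV / [P·(1+y)²] = 5,982.8963 / (108.0790 × 1.102500) = 50.21015.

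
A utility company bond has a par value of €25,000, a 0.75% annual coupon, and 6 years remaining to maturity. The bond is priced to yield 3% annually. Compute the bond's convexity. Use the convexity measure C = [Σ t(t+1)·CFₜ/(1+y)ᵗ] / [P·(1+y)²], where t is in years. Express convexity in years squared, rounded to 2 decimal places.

With y = 0.03:
  t   CF        PV=CF/(1+0.03)^t    t·PV        t(t+1)·PV
  1       187.50       182.0388       182.0388         364.0777
  2       187.50       176.7367       353.4735       1,060.4204
  3       187.50       171.5891       514.7672       2,059.0687
  4       187.50       166.5913       666.3653       3,331.8264
  5       187.50       161.7391       808.6957       4,852.1744
  6    25,187.50    21,094.1347   126,564.8083     885,953.6580
  Σ                 21,952.8298   129,090.1488     897,621.2257
P = 21,952.8298.
Convexity = Σ t(t+1)·PV / [P·(1+y)²] = 897,621.2257 / (21,952.8298 × 1.060900) = 38.54146.

38.54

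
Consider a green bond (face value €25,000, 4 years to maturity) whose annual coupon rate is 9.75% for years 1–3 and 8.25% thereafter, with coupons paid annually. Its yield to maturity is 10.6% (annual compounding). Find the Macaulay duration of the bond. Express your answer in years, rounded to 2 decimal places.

Periodic yield y = 0.106. Discount each cash flow and weight by its year:
  t   CF        PV=CF/(1+0.106)^t    t·PV
  1     2,437.50     2,203.8879     2,203.8879
  2     2,437.50     1,992.6654     3,985.3307
  3     2,437.50     1,801.6866     5,405.0597
  4    27,062.50    18,086.2032    72,344.8128
  Σ                 24,084.4430    83,939.0911
Price P = Σ PV = 24,084.4430.
Macaulay duration = Σ(t·PV) / P = 83,939.0911 / 24,084.4430 = 3.48520 years.

3.49 years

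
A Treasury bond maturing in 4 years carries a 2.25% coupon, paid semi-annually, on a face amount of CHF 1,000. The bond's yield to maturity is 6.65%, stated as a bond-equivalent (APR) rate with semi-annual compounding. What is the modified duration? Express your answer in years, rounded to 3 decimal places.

Periodic yield y = 0.03325. First find Macaulay duration:
  t   CF        PV=CF/(1+0.03325)^t    t·PV
  1        11.25        10.8880        10.8880
  2        11.25        10.5376        21.0752
  3        11.25        10.1985        30.5955
  4        11.25         9.8703        39.4812
  5        11.25         9.5527        47.7634
  6        11.25         9.2453        55.4717
  7        11.25         8.9478        62.6344
  8     1,011.25       778.4222     6,227.3777
  Σ                    847.6623     6,495.2871
P = 847.6623; Macaulay duration = 6,495.2871 / 847.6623 = 7.66259 half-year periods = 3.83129 years.
Modified duration = D_Mac / (1 + y) = 3.83129 / 1.03325 = 3.70800 years.

3.708 years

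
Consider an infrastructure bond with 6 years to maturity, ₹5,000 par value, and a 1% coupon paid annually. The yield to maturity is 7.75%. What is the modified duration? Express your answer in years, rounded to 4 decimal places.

5.3971 years

Periodic yield y = 0.0775. First find Macaulay duration:
  t   CF        PV=CF/(1+0.0775)^t    t·PV
  1        50.00        46.4037        46.4037
  2        50.00        43.0661        86.1322
  3        50.00        39.9685       119.9056
  4        50.00        37.0938       148.3751
  5        50.00        34.4258       172.1288
  6     5,050.00     3,226.9163    19,361.4980
  Σ                  3,427.8742    19,934.4434
P = 3,427.8742; Macaulay duration = 19,934.4434 / 3,427.8742 = 5.81540 years.
Modified duration = D_Mac / (1 + y) = 5.81540 / 1.0775 = 5.39712 years.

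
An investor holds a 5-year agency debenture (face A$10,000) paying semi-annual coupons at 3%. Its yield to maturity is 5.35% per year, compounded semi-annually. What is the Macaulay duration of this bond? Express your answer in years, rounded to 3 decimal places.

Periodic yield y = 0.02675. Discount each cash flow and weight by its period:
  t   CF        PV=CF/(1+0.02675)^t    t·PV
  1       150.00       146.0920       146.0920
  2       150.00       142.2859       284.5718
  3       150.00       138.5789       415.7367
  4       150.00       134.9685       539.8740
  5       150.00       131.4522       657.2608
  6       150.00       128.0274       768.1645
  7       150.00       124.6919       872.8434
  8       150.00       121.4433       971.5464
  9       150.00       118.2793     1,064.5140
  10   10,150.00     7,795.0504    77,950.5039
  Σ                  8,980.8698    83,671.1075
Price P = Σ PV = 8,980.8698.
Macaulay duration = Σ(t·PV) / P = 83,671.1075 / 8,980.8698 = 9.31659 half-year periods.
In years: 9.31659 / 2 = 4.65830 years.

4.658 years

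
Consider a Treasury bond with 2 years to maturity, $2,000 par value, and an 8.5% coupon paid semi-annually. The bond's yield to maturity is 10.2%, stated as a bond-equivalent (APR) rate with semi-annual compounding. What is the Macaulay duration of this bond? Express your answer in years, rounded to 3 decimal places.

Periodic yield y = 0.051. Discount each cash flow and weight by its period:
  t   CF        PV=CF/(1+0.051)^t    t·PV
  1        85.00        80.8754        80.8754
  2        85.00        76.9509       153.9017
  3        85.00        73.2168       219.6504
  4     2,085.00     1,708.8156     6,835.2623
  Σ                  1,939.8586     7,289.6898
Price P = Σ PV = 1,939.8586.
Macaulay duration = Σ(t·PV) / P = 7,289.6898 / 1,939.8586 = 3.75785 half-year periods.
In years: 3.75785 / 2 = 1.87892 years.

1.879 years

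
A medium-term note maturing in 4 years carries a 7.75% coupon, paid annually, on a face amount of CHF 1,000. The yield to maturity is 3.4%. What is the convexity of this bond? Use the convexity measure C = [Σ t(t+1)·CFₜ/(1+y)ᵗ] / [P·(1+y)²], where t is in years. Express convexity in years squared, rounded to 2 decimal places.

16.35

With y = 0.034:
  t   CF        PV=CF/(1+0.034)^t    t·PV        t(t+1)·PV
  1        77.50        74.9516        74.9516         149.9033
  2        77.50        72.4871       144.9742         434.9225
  3        77.50        70.1036       210.3107         841.2427
  4     1,077.50       942.6167     3,770.4667      18,852.3337
  Σ                  1,160.1590     4,200.7032      20,278.4023
P = 1,160.1590.
Convexity = Σ t(t+1)·PV / [P·(1+y)²] = 20,278.4023 / (1,160.1590 × 1.069156) = 16.34840.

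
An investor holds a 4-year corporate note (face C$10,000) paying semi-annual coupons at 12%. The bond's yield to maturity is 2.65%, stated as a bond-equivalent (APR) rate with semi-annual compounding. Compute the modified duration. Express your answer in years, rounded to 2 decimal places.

3.36 years

Periodic yield y = 0.01325. First find Macaulay duration:
  t   CF        PV=CF/(1+0.01325)^t    t·PV
  1       600.00       592.1540       592.1540
  2       600.00       584.4105     1,168.8210
  3       600.00       576.7683     1,730.3050
  4       600.00       569.2261     2,276.9044
  5       600.00       561.7825     2,808.9124
  6       600.00       554.4362     3,326.6172
  7       600.00       547.1860     3,830.3019
  8    10,600.00     9,540.5402    76,324.3216
  Σ                 13,526.5038    92,058.3375
P = 13,526.5038; Macaulay duration = 92,058.3375 / 13,526.5038 = 6.80577 half-year periods = 3.40289 years.
Modified duration = D_Mac / (1 + y) = 3.40289 / 1.01325 = 3.35839 years.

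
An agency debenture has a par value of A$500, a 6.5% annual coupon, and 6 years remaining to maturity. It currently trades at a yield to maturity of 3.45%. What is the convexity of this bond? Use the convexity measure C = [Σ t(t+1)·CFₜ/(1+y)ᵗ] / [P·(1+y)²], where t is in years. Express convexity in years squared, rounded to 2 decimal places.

32.52

With y = 0.0345:
  t   CF        PV=CF/(1+0.0345)^t    t·PV        t(t+1)·PV
  1        32.50        31.4161        31.4161          62.8323
  2        32.50        30.3684        60.7369         182.2106
  3        32.50        29.3557        88.0670         352.2679
  4        32.50        28.3767       113.5067         567.5333
  5        32.50        27.4303       137.1516         822.9096
  6       532.50       434.4468     2,606.6810      18,246.7673
  Σ                    581.3941     3,037.5593      20,234.5210
P = 581.3941.
Convexity = Σ t(t+1)·PV / [P·(1+y)²] = 20,234.5210 / (581.3941 × 1.070190) = 32.52081.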